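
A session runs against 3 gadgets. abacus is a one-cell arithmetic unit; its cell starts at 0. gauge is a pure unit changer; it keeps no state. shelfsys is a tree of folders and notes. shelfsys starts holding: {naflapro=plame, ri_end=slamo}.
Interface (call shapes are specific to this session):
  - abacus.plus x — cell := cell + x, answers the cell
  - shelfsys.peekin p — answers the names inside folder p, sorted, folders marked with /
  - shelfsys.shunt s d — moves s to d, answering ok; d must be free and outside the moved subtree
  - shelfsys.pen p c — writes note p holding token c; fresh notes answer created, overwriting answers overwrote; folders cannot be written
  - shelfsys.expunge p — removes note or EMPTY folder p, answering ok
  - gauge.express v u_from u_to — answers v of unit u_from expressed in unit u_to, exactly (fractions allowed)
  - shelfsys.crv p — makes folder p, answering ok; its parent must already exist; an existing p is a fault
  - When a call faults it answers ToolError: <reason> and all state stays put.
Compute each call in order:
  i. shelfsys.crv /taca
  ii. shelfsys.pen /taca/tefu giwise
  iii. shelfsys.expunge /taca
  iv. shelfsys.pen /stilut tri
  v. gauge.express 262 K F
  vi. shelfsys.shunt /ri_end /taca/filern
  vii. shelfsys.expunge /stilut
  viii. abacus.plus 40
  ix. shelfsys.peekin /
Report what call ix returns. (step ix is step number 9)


Answer: [naflapro, taca/]

Derivation:
Act: shelfsys.crv[p='/taca']
Obs: ok
Act: shelfsys.pen[p='/taca/tefu'; c='giwise']
Obs: created
Act: shelfsys.expunge[p='/taca']
Obs: ToolError: not empty
Act: shelfsys.pen[p='/stilut'; c='tri']
Obs: created
Act: gauge.express[v='262'; u_from='K'; u_to='F']
Obs: 1193/100
Act: shelfsys.shunt[s='/ri_end'; d='/taca/filern']
Obs: ok
Act: shelfsys.expunge[p='/stilut']
Obs: ok
Act: abacus.plus[x='40']
Obs: 40
Act: shelfsys.peekin[p='/']
Obs: [naflapro, taca/]


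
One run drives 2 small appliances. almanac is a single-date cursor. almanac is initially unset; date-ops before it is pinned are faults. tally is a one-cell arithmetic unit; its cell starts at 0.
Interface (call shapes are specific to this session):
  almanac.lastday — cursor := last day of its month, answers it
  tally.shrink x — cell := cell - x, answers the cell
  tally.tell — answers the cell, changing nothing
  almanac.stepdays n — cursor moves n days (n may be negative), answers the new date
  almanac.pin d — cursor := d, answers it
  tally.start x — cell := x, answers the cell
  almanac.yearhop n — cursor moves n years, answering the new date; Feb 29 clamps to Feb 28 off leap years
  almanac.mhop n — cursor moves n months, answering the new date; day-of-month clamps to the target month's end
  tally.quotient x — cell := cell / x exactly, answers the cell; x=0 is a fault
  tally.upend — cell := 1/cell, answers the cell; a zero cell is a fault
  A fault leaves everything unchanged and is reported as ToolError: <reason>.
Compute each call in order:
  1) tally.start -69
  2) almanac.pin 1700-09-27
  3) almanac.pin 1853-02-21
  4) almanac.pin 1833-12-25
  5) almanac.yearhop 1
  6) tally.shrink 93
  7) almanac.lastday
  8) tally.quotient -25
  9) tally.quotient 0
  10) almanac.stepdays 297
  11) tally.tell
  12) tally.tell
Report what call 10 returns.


Answer: 1835-10-24

Derivation:
-> tally.start(x=-69)
<- -69
-> almanac.pin(d=1700-09-27)
<- 1700-09-27
-> almanac.pin(d=1853-02-21)
<- 1853-02-21
-> almanac.pin(d=1833-12-25)
<- 1833-12-25
-> almanac.yearhop(n=1)
<- 1834-12-25
-> tally.shrink(x=93)
<- -162
-> almanac.lastday()
<- 1834-12-31
-> tally.quotient(x=-25)
<- 162/25
-> tally.quotient(x=0)
<- ToolError: division by zero
-> almanac.stepdays(n=297)
<- 1835-10-24
-> tally.tell()
<- 162/25
-> tally.tell()
<- 162/25


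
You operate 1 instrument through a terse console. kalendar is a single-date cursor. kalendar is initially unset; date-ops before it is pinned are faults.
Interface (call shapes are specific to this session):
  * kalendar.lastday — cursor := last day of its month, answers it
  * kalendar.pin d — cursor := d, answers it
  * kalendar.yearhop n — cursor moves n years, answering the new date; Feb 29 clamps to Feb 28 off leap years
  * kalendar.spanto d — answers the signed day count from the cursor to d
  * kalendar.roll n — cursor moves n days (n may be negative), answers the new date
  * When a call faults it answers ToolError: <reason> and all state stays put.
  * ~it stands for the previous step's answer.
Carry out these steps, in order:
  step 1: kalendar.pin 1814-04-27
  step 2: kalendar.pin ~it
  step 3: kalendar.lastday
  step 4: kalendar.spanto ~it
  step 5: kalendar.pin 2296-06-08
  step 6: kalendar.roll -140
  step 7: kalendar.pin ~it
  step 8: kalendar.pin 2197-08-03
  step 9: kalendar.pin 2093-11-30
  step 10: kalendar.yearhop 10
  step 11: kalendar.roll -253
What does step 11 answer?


Answer: 2103-03-22

Derivation:
Next I call pin with d→1814-04-27, yielding 1814-04-27.
Now I run pin with d→~it, yielding 1814-04-27.
I run lastday(), which returns 1814-04-30.
I try spanto with d→~it, and see 0.
Next I call pin with d→2296-06-08, giving 2296-06-08.
I call roll with n→-140, → 2296-01-20.
Using pin with d→~it, giving 2296-01-20.
I call pin with d→2197-08-03, giving 2197-08-03.
Using pin with d→2093-11-30, yielding 2093-11-30.
Then yearhop with n→10, and see 2103-11-30.
I use roll with n→-253, giving 2103-03-22.


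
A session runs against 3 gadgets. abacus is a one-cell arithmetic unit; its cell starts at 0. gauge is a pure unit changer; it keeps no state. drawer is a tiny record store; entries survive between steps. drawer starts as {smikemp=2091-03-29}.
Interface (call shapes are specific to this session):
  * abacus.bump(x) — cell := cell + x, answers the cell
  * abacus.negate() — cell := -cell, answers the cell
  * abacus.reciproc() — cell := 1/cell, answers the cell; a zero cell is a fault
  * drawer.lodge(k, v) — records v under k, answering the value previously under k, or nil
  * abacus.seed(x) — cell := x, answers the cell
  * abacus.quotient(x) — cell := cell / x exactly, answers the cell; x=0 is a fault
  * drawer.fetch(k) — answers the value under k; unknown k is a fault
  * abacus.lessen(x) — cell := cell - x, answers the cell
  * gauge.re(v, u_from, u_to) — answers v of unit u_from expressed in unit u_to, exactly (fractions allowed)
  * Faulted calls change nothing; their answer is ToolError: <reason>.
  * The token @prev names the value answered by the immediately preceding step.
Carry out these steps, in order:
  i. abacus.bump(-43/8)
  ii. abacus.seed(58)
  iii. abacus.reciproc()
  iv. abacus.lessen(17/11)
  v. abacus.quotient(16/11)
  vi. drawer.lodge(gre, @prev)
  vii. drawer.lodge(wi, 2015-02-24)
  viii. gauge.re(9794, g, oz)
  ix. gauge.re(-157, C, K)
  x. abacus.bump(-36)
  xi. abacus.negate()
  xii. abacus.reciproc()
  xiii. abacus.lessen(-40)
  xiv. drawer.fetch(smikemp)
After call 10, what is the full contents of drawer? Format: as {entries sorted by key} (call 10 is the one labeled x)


Do: abacus.bump[x: -43/8]
See: -43/8
Do: abacus.seed[x: 58]
See: 58
Do: abacus.reciproc[]
See: 1/58
Do: abacus.lessen[x: 17/11]
See: -975/638
Do: abacus.quotient[x: 16/11]
See: -975/928
Do: drawer.lodge[k: gre; v: @prev]
See: nil
Do: drawer.lodge[k: wi; v: 2015-02-24]
See: nil
Do: gauge.re[v: 9794; u_from: g; u_to: oz]
See: 15670400000/45359237
Do: gauge.re[v: -157; u_from: C; u_to: K]
See: 2323/20
Do: abacus.bump[x: -36]
See: -34383/928
Do: abacus.negate[]
See: 34383/928
Do: abacus.reciproc[]
See: 928/34383
Do: abacus.lessen[x: -40]
See: 1376248/34383
Do: drawer.fetch[k: smikemp]
See: 2091-03-29

Answer: {gre=-975/928, smikemp=2091-03-29, wi=2015-02-24}


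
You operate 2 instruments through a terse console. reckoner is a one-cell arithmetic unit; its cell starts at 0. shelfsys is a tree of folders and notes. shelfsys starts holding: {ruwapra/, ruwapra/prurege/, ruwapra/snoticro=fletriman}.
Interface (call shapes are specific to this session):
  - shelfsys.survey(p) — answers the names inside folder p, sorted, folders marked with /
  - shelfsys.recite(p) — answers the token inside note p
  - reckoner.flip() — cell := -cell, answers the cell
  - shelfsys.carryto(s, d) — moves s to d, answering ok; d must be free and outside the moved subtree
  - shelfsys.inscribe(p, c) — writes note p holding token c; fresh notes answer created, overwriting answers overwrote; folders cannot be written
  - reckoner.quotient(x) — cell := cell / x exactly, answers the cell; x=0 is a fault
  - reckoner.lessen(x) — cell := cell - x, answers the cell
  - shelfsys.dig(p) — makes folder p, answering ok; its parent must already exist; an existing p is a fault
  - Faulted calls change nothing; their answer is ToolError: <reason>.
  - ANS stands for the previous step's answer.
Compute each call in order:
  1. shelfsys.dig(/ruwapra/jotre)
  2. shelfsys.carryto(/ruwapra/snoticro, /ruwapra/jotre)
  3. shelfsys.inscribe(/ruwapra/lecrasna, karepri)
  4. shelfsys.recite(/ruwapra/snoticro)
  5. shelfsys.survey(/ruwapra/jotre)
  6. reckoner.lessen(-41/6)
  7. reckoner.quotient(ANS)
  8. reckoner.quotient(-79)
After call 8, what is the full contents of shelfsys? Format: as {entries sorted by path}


~$ dig p: /ruwapra/jotre
  ok
~$ carryto s: /ruwapra/snoticro d: /ruwapra/jotre
  ToolError: exists
~$ inscribe p: /ruwapra/lecrasna c: karepri
  created
~$ recite p: /ruwapra/snoticro
  fletriman
~$ survey p: /ruwapra/jotre
  []
~$ lessen x: -41/6
  41/6
~$ quotient x: ANS
  1
~$ quotient x: -79
  -1/79

Answer: {ruwapra/, ruwapra/jotre/, ruwapra/lecrasna=karepri, ruwapra/prurege/, ruwapra/snoticro=fletriman}


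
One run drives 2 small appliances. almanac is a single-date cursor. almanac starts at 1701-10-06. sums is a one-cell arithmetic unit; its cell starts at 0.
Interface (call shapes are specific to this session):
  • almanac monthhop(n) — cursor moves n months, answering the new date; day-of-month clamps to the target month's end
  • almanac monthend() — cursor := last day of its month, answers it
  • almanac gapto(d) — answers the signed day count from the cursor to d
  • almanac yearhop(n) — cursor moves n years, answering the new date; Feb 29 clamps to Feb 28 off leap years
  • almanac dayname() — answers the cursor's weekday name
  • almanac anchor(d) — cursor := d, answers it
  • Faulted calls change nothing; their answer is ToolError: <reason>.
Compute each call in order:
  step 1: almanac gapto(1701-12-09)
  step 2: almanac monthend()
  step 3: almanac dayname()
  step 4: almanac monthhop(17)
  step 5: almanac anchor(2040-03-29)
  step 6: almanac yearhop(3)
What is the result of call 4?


% 1. almanac gapto(d→1701-12-09) => 64
% 2. almanac monthend() => 1701-10-31
% 3. almanac dayname() => Monday
% 4. almanac monthhop(n→17) => 1703-03-31
% 5. almanac anchor(d→2040-03-29) => 2040-03-29
% 6. almanac yearhop(n→3) => 2043-03-29

Answer: 1703-03-31


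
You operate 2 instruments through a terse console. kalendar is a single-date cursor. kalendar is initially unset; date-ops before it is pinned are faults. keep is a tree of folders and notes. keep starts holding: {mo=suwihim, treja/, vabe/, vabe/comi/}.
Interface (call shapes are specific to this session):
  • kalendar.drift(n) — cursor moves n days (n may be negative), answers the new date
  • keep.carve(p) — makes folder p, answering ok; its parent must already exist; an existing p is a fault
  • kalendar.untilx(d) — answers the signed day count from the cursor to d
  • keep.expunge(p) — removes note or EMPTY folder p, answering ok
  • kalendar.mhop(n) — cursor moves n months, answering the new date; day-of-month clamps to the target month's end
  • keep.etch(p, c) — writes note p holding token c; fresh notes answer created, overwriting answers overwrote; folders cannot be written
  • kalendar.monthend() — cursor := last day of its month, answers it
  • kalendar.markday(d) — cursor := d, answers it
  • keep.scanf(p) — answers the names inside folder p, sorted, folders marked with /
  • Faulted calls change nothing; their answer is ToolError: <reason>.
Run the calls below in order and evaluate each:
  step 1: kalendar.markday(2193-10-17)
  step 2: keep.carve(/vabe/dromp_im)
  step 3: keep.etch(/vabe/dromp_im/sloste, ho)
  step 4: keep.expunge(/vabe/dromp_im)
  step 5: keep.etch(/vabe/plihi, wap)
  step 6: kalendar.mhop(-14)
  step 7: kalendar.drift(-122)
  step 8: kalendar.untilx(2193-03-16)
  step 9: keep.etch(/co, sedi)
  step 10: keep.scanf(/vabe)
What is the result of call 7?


Answer: 2192-04-17

Derivation:
% 1. kalendar.markday(d→2193-10-17) == 2193-10-17
% 2. keep.carve(p→/vabe/dromp_im) == ok
% 3. keep.etch(p→/vabe/dromp_im/sloste, c→ho) == created
% 4. keep.expunge(p→/vabe/dromp_im) == ToolError: not empty
% 5. keep.etch(p→/vabe/plihi, c→wap) == created
% 6. kalendar.mhop(n→-14) == 2192-08-17
% 7. kalendar.drift(n→-122) == 2192-04-17
% 8. kalendar.untilx(d→2193-03-16) == 333
% 9. keep.etch(p→/co, c→sedi) == created
% 10. keep.scanf(p→/vabe) == [comi/, dromp_im/, plihi]


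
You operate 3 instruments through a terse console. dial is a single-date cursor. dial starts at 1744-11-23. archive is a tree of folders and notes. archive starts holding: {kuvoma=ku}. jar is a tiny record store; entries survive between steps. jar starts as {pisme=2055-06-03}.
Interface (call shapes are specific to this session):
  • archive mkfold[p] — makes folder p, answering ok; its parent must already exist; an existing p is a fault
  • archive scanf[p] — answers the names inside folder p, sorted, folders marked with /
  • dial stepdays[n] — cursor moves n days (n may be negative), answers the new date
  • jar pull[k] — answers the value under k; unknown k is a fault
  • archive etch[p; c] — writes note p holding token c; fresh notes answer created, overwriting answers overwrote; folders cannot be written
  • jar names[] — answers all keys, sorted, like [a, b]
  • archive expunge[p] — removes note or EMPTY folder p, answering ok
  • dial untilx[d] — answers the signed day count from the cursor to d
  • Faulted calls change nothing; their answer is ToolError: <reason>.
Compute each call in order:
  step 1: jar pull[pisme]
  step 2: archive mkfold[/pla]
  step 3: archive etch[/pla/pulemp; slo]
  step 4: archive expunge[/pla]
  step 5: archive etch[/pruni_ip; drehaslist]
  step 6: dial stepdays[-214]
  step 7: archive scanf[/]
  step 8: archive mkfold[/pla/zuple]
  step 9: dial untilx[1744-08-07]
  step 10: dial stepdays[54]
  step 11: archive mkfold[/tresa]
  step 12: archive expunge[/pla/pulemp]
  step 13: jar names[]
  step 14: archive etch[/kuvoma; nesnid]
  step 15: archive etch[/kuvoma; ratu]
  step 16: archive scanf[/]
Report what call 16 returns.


% 1. jar pull(k=pisme) => 2055-06-03
% 2. archive mkfold(p=/pla) => ok
% 3. archive etch(p=/pla/pulemp, c=slo) => created
% 4. archive expunge(p=/pla) => ToolError: not empty
% 5. archive etch(p=/pruni_ip, c=drehaslist) => created
% 6. dial stepdays(n=-214) => 1744-04-23
% 7. archive scanf(p=/) => [kuvoma, pla/, pruni_ip]
% 8. archive mkfold(p=/pla/zuple) => ok
% 9. dial untilx(d=1744-08-07) => 106
% 10. dial stepdays(n=54) => 1744-06-16
% 11. archive mkfold(p=/tresa) => ok
% 12. archive expunge(p=/pla/pulemp) => ok
% 13. jar names() => [pisme]
% 14. archive etch(p=/kuvoma, c=nesnid) => overwrote
% 15. archive etch(p=/kuvoma, c=ratu) => overwrote
% 16. archive scanf(p=/) => [kuvoma, pla/, pruni_ip, tresa/]

Answer: [kuvoma, pla/, pruni_ip, tresa/]


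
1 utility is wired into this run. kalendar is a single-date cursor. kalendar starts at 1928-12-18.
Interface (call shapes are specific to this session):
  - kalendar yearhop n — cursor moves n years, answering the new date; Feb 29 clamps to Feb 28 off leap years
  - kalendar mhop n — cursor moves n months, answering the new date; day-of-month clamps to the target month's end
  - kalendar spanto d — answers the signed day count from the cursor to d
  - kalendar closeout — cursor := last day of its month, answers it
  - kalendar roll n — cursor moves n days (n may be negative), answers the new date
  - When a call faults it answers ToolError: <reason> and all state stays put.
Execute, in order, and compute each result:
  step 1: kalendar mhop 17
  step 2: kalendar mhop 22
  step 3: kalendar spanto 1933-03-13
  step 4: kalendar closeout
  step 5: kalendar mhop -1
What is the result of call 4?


% 1. kalendar mhop(n→17) => 1930-05-18
% 2. kalendar mhop(n→22) => 1932-03-18
% 3. kalendar spanto(d→1933-03-13) => 360
% 4. kalendar closeout() => 1932-03-31
% 5. kalendar mhop(n→-1) => 1932-02-29

Answer: 1932-03-31


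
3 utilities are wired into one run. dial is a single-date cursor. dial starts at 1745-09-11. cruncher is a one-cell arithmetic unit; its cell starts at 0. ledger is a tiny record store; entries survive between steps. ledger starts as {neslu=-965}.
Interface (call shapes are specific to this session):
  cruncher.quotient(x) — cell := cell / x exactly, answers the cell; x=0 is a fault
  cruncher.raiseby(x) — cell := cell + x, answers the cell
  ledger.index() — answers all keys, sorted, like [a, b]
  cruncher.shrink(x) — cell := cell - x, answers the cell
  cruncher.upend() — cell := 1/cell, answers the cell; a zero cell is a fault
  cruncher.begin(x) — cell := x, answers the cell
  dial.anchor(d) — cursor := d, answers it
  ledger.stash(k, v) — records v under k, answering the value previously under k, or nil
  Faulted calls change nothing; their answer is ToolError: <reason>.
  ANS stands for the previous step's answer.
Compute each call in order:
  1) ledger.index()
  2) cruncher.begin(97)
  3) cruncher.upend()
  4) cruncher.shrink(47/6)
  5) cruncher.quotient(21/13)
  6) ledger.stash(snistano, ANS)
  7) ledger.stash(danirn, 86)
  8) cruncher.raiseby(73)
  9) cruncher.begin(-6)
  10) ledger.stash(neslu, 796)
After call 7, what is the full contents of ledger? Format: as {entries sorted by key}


Answer: {danirn=86, neslu=-965, snistano=-59189/12222}

Derivation:
$ ledger.index
  [neslu]
$ cruncher.begin x='97'
  97
$ cruncher.upend
  1/97
$ cruncher.shrink x='47/6'
  -4553/582
$ cruncher.quotient x='21/13'
  -59189/12222
$ ledger.stash k='snistano' v='ANS'
  nil
$ ledger.stash k='danirn' v='86'
  nil
$ cruncher.raiseby x='73'
  833017/12222
$ cruncher.begin x='-6'
  -6
$ ledger.stash k='neslu' v='796'
  -965


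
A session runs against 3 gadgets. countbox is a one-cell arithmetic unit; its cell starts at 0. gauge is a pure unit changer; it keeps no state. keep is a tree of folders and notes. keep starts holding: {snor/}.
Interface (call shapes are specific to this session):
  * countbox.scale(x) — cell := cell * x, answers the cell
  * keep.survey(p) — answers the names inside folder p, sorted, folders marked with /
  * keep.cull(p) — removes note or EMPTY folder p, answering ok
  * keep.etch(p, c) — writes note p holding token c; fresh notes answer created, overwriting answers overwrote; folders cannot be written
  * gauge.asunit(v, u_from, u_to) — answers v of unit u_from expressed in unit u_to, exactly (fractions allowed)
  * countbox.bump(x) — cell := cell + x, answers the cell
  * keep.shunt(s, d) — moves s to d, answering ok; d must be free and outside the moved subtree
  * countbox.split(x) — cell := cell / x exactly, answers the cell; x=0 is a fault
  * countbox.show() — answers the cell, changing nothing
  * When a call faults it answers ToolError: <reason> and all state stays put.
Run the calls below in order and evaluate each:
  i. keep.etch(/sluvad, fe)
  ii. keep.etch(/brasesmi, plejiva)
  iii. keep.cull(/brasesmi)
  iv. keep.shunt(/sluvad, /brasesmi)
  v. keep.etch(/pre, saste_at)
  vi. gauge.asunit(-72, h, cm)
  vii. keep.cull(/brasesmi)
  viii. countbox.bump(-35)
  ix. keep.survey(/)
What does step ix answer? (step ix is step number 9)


Answer: [pre, snor/]

Derivation:
Act: keep.etch[p→/sluvad; c→fe]
Obs: created
Act: keep.etch[p→/brasesmi; c→plejiva]
Obs: created
Act: keep.cull[p→/brasesmi]
Obs: ok
Act: keep.shunt[s→/sluvad; d→/brasesmi]
Obs: ok
Act: keep.etch[p→/pre; c→saste_at]
Obs: created
Act: gauge.asunit[v→-72; u_from→h; u_to→cm]
Obs: ToolError: incompatible units
Act: keep.cull[p→/brasesmi]
Obs: ok
Act: countbox.bump[x→-35]
Obs: -35
Act: keep.survey[p→/]
Obs: [pre, snor/]


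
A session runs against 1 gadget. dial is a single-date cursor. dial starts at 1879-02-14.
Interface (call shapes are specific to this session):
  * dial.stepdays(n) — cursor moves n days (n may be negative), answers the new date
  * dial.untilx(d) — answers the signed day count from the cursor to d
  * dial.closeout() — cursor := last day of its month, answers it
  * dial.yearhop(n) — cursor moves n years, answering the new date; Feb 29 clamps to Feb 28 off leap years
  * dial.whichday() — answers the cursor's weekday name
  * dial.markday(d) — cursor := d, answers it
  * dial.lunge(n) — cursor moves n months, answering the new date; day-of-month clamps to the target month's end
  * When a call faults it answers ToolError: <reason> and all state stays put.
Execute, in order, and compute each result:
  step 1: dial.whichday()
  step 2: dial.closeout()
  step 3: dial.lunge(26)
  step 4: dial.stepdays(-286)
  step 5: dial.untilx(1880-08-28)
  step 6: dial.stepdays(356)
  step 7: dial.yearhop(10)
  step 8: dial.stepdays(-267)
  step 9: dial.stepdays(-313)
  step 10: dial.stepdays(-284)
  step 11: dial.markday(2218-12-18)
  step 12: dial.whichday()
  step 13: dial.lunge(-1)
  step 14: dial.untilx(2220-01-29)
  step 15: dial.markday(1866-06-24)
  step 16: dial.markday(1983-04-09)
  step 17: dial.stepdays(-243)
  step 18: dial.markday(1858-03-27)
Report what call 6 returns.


>> dial.whichday()
<< Friday
>> dial.closeout()
<< 1879-02-28
>> dial.lunge(26)
<< 1881-04-28
>> dial.stepdays(-286)
<< 1880-07-16
>> dial.untilx(1880-08-28)
<< 43
>> dial.stepdays(356)
<< 1881-07-07
>> dial.yearhop(10)
<< 1891-07-07
>> dial.stepdays(-267)
<< 1890-10-13
>> dial.stepdays(-313)
<< 1889-12-04
>> dial.stepdays(-284)
<< 1889-02-23
>> dial.markday(2218-12-18)
<< 2218-12-18
>> dial.whichday()
<< Friday
>> dial.lunge(-1)
<< 2218-11-18
>> dial.untilx(2220-01-29)
<< 437
>> dial.markday(1866-06-24)
<< 1866-06-24
>> dial.markday(1983-04-09)
<< 1983-04-09
>> dial.stepdays(-243)
<< 1982-08-09
>> dial.markday(1858-03-27)
<< 1858-03-27

Answer: 1881-07-07


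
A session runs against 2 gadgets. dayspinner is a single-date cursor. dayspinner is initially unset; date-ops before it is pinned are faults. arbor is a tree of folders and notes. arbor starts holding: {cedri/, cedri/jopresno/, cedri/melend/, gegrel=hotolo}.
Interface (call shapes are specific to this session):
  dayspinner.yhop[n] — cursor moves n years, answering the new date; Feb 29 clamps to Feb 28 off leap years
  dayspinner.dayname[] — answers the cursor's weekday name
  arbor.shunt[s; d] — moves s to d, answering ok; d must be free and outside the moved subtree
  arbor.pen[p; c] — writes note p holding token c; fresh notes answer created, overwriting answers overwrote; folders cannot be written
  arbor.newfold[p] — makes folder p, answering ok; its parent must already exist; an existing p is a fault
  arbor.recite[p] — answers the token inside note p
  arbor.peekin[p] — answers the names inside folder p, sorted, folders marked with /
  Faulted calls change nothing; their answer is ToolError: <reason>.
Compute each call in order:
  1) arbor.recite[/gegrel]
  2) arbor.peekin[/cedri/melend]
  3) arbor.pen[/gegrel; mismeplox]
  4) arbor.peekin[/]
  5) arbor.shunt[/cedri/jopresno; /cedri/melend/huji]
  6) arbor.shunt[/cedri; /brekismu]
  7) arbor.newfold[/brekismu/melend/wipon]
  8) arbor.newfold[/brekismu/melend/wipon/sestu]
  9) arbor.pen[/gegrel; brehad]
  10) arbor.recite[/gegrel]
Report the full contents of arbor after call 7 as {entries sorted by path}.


% recite p='/gegrel'
  hotolo
% peekin p='/cedri/melend'
  []
% pen p='/gegrel' c='mismeplox'
  overwrote
% peekin p='/'
  [cedri/, gegrel]
% shunt s='/cedri/jopresno' d='/cedri/melend/huji'
  ok
% shunt s='/cedri' d='/brekismu'
  ok
% newfold p='/brekismu/melend/wipon'
  ok
% newfold p='/brekismu/melend/wipon/sestu'
  ok
% pen p='/gegrel' c='brehad'
  overwrote
% recite p='/gegrel'
  brehad

Answer: {brekismu/, brekismu/melend/, brekismu/melend/huji/, brekismu/melend/wipon/, gegrel=mismeplox}


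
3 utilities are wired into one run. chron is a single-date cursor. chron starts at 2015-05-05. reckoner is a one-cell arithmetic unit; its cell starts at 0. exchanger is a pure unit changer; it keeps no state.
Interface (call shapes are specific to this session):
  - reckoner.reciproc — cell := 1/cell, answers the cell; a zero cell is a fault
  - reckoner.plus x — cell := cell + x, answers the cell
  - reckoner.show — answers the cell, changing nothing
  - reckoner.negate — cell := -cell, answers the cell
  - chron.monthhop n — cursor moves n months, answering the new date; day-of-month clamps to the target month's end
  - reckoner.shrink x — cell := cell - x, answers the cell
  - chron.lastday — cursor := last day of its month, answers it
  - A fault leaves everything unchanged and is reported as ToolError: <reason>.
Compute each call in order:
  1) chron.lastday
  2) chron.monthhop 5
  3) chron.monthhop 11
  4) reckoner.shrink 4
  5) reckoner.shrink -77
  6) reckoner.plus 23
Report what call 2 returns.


==> chron.lastday()
<== 2015-05-31
==> chron.monthhop(5)
<== 2015-10-31
==> chron.monthhop(11)
<== 2016-09-30
==> reckoner.shrink(4)
<== -4
==> reckoner.shrink(-77)
<== 73
==> reckoner.plus(23)
<== 96

Answer: 2015-10-31


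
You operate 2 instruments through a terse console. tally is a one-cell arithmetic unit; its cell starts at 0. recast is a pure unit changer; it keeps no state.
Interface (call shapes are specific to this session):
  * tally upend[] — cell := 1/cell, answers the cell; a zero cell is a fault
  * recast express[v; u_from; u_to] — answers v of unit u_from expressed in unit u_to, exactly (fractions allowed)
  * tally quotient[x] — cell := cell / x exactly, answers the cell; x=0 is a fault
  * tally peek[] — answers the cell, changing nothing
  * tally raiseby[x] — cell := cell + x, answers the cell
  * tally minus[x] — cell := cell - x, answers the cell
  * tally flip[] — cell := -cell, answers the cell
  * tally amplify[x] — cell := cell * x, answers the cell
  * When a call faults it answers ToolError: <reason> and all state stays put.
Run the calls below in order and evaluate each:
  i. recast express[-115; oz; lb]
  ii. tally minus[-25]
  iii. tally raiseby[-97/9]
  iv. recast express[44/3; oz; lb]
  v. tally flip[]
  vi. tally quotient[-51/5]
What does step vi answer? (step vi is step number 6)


# recast express(v→-115, u_from→oz, u_to→lb) -> -115/16
# tally minus(x→-25) -> 25
# tally raiseby(x→-97/9) -> 128/9
# recast express(v→44/3, u_from→oz, u_to→lb) -> 11/12
# tally flip() -> -128/9
# tally quotient(x→-51/5) -> 640/459

Answer: 640/459


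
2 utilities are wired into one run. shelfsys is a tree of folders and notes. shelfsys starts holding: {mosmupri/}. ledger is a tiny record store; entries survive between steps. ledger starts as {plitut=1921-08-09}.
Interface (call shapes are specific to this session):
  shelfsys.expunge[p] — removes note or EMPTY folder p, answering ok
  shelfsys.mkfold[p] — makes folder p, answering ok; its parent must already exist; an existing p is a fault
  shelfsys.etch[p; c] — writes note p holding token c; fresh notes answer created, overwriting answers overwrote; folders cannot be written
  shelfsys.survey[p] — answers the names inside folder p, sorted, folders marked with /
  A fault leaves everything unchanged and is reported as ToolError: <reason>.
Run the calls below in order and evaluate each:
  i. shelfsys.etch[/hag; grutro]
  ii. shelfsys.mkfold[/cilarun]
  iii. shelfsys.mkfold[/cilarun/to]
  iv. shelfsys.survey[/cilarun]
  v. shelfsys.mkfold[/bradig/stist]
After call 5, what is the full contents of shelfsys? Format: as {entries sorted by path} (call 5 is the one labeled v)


// 1. etch(/hag, grutro) : created
// 2. mkfold(/cilarun) : ok
// 3. mkfold(/cilarun/to) : ok
// 4. survey(/cilarun) : [to/]
// 5. mkfold(/bradig/stist) : ToolError: no parent

Answer: {cilarun/, cilarun/to/, hag=grutro, mosmupri/}


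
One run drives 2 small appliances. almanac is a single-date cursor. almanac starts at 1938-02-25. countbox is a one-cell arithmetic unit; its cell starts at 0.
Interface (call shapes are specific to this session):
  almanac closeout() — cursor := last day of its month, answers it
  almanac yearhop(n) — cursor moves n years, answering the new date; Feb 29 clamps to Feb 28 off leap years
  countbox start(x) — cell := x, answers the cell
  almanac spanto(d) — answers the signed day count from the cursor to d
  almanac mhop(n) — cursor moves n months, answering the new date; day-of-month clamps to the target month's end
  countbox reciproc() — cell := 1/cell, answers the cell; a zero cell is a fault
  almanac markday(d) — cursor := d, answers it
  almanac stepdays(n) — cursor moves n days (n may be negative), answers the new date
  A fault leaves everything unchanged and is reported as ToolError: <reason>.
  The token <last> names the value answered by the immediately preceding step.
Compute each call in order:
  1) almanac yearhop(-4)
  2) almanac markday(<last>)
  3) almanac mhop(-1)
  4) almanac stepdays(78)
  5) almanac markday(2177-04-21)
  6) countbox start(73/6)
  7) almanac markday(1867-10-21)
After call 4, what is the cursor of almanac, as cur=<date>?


→ almanac yearhop(n='-4')
← 1934-02-25
→ almanac markday(d='<last>')
← 1934-02-25
→ almanac mhop(n='-1')
← 1934-01-25
→ almanac stepdays(n='78')
← 1934-04-13
→ almanac markday(d='2177-04-21')
← 2177-04-21
→ countbox start(x='73/6')
← 73/6
→ almanac markday(d='1867-10-21')
← 1867-10-21

Answer: cur=1934-04-13


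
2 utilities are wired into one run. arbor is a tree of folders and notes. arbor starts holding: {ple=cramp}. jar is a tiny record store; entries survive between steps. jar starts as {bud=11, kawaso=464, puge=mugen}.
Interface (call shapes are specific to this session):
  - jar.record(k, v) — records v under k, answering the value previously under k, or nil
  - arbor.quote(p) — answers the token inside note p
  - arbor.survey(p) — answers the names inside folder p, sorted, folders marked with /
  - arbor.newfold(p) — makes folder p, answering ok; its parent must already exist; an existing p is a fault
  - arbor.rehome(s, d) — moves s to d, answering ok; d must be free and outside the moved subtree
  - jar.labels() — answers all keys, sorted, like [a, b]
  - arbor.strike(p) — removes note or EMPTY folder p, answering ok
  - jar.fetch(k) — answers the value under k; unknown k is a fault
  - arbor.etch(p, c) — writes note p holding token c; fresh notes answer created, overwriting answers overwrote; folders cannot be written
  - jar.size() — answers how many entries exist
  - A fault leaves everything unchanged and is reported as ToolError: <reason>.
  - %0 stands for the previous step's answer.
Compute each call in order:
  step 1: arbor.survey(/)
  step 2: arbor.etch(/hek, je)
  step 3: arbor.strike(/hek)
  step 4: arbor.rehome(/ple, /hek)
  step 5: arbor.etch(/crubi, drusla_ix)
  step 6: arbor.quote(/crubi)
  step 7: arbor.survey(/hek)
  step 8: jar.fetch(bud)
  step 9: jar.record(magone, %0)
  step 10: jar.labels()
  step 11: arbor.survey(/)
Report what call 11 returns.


# survey(p='/') -> [ple]
# etch(p='/hek', c='je') -> created
# strike(p='/hek') -> ok
# rehome(s='/ple', d='/hek') -> ok
# etch(p='/crubi', c='drusla_ix') -> created
# quote(p='/crubi') -> drusla_ix
# survey(p='/hek') -> ToolError: not a directory
# fetch(k='bud') -> 11
# record(k='magone', v='%0') -> nil
# labels() -> [bud, kawaso, magone, puge]
# survey(p='/') -> [crubi, hek]

Answer: [crubi, hek]


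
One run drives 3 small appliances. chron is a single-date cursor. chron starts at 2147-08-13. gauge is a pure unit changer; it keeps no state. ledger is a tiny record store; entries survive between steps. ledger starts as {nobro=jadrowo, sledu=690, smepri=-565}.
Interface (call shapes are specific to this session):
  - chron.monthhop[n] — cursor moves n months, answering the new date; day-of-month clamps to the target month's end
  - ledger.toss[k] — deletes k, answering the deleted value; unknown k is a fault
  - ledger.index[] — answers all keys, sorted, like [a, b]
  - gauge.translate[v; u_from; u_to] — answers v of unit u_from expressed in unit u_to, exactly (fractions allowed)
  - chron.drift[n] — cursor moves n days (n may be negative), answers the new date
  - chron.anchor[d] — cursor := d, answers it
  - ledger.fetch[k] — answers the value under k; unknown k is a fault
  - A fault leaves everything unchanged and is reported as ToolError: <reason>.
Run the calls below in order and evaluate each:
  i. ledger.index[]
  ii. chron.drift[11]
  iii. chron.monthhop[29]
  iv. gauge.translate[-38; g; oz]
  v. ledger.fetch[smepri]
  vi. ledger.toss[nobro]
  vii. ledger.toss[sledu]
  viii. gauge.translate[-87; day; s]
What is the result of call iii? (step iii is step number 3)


Answer: 2150-01-24

Derivation:
>>> index
= [nobro, sledu, smepri]
>>> drift 11
= 2147-08-24
>>> monthhop 29
= 2150-01-24
>>> translate -38 g oz
= -60800000/45359237
>>> fetch smepri
= -565
>>> toss nobro
= jadrowo
>>> toss sledu
= 690
>>> translate -87 day s
= -7516800


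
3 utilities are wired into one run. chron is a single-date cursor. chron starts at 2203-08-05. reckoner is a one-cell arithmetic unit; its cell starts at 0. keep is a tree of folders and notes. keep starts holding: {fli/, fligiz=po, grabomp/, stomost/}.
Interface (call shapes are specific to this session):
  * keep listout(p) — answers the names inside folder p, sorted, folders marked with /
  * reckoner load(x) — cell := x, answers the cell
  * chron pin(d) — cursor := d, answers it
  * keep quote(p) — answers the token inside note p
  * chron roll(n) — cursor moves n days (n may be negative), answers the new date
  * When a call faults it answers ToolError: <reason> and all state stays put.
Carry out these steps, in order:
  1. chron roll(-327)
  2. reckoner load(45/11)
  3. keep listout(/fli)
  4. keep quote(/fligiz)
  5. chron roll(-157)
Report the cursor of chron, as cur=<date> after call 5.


Answer: cur=2202-04-08

Derivation:
I invoke chron roll using n→-327: 2202-09-12.
I invoke reckoner load using x→45/11: 45/11.
I use keep listout using p→/fli, — result: [].
Calling keep quote using p→/fligiz, which returns po.
Using chron roll using n→-157, and see 2202-04-08.


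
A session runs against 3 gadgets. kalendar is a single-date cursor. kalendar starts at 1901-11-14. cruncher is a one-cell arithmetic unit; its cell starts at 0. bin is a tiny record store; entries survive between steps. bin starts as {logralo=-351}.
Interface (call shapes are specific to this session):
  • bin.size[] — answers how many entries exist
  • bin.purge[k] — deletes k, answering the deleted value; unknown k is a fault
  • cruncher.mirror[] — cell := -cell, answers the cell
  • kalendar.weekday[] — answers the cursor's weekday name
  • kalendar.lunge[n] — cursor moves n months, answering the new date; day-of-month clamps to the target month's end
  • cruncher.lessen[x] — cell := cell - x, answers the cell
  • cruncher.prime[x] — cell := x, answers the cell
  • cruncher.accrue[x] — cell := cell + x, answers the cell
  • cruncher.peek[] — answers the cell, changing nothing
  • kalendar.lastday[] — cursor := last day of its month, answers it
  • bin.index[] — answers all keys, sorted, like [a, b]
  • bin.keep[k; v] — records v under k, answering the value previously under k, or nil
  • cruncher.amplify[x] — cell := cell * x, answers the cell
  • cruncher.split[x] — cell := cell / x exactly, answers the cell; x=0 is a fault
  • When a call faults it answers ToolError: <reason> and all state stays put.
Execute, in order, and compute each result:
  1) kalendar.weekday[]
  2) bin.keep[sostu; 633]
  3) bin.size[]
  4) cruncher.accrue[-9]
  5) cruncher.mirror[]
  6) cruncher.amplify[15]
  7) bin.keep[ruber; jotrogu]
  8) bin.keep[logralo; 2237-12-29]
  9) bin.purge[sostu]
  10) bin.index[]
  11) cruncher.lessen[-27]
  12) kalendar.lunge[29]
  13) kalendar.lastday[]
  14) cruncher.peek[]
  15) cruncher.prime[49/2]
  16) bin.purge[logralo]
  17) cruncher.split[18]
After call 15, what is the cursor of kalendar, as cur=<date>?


Answer: cur=1904-04-30

Derivation:
-- weekday() -> Thursday
-- keep(k=sostu, v=633) -> nil
-- size() -> 2
-- accrue(x=-9) -> -9
-- mirror() -> 9
-- amplify(x=15) -> 135
-- keep(k=ruber, v=jotrogu) -> nil
-- keep(k=logralo, v=2237-12-29) -> -351
-- purge(k=sostu) -> 633
-- index() -> [logralo, ruber]
-- lessen(x=-27) -> 162
-- lunge(n=29) -> 1904-04-14
-- lastday() -> 1904-04-30
-- peek() -> 162
-- prime(x=49/2) -> 49/2
-- purge(k=logralo) -> 2237-12-29
-- split(x=18) -> 49/36


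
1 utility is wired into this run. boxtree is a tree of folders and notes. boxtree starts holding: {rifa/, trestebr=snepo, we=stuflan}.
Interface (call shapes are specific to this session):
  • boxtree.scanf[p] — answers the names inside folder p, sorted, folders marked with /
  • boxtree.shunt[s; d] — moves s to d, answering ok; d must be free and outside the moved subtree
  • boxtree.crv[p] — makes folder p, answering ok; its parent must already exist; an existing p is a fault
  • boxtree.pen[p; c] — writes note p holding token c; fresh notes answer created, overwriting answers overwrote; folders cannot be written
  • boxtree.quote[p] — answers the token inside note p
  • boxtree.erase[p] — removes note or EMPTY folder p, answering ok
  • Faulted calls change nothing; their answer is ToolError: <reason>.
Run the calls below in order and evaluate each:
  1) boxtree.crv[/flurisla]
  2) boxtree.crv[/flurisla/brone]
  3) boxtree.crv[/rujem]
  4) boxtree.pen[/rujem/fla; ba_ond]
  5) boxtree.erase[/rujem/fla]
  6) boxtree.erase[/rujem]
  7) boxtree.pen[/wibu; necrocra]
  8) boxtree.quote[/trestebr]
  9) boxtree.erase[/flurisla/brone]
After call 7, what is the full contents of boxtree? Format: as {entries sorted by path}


>>> boxtree.crv p=/flurisla
:: ok
>>> boxtree.crv p=/flurisla/brone
:: ok
>>> boxtree.crv p=/rujem
:: ok
>>> boxtree.pen p=/rujem/fla c=ba_ond
:: created
>>> boxtree.erase p=/rujem/fla
:: ok
>>> boxtree.erase p=/rujem
:: ok
>>> boxtree.pen p=/wibu c=necrocra
:: created
>>> boxtree.quote p=/trestebr
:: snepo
>>> boxtree.erase p=/flurisla/brone
:: ok

Answer: {flurisla/, flurisla/brone/, rifa/, trestebr=snepo, we=stuflan, wibu=necrocra}


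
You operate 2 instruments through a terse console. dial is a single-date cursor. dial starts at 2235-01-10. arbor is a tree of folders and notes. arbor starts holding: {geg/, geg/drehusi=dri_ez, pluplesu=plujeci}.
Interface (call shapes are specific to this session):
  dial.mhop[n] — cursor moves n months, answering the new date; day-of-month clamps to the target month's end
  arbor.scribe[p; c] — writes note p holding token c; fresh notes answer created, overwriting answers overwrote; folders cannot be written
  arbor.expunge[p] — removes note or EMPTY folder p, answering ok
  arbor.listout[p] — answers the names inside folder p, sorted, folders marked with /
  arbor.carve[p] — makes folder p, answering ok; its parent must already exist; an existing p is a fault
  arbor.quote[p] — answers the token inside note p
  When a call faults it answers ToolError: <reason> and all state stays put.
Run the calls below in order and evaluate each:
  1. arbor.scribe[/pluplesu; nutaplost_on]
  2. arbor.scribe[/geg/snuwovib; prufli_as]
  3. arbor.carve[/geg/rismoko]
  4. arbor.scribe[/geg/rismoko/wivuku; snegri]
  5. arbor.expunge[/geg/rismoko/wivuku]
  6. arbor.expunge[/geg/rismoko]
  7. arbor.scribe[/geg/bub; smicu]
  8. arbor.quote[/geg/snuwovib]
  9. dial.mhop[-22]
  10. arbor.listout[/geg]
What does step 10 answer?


-- arbor.scribe(p→/pluplesu, c→nutaplost_on) => overwrote
-- arbor.scribe(p→/geg/snuwovib, c→prufli_as) => created
-- arbor.carve(p→/geg/rismoko) => ok
-- arbor.scribe(p→/geg/rismoko/wivuku, c→snegri) => created
-- arbor.expunge(p→/geg/rismoko/wivuku) => ok
-- arbor.expunge(p→/geg/rismoko) => ok
-- arbor.scribe(p→/geg/bub, c→smicu) => created
-- arbor.quote(p→/geg/snuwovib) => prufli_as
-- dial.mhop(n→-22) => 2233-03-10
-- arbor.listout(p→/geg) => [bub, drehusi, snuwovib]

Answer: [bub, drehusi, snuwovib]
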